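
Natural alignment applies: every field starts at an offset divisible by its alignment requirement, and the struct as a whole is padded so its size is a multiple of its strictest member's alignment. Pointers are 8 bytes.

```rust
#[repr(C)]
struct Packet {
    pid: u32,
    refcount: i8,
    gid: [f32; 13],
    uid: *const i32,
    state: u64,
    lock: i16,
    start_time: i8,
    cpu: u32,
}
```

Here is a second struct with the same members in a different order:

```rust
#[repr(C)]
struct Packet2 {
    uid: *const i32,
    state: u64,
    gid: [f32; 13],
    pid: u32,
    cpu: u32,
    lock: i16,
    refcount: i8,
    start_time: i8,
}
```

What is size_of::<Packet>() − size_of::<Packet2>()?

8

@0: pid [4B, align 4] → 4
@4: refcount [1B, align 1] → 5
+3 pad (align 4)
@8: gid [52B, align 4] → 60
+4 pad (align 8)
@64: uid [8B, align 8] → 72
@72: state [8B, align 8] → 80
@80: lock [2B, align 2] → 82
@82: start_time [1B, align 1] → 83
+1 pad (align 4)
@84: cpu [4B, align 4] → 88
size 88, align 8
— Packet2 —
@0: uid [8B, align 8] → 8
@8: state [8B, align 8] → 16
@16: gid [52B, align 4] → 68
@68: pid [4B, align 4] → 72
@72: cpu [4B, align 4] → 76
@76: lock [2B, align 2] → 78
@78: refcount [1B, align 1] → 79
@79: start_time [1B, align 1] → 80
size 80, align 8
88 − 80 = 8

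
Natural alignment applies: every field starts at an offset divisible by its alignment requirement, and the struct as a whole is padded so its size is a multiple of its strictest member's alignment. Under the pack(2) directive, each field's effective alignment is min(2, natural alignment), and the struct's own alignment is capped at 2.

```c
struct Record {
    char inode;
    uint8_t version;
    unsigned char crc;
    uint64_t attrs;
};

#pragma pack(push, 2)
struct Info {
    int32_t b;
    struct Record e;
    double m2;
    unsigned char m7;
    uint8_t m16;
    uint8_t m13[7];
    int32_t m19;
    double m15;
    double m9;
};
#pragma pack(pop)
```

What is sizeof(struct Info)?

58

Record: 0..1  inode  (1B, 1-aligned); 1..2  version  (1B, 1-aligned); 2..3  crc  (1B, 1-aligned); 3..8  -- padding (5B); 8..16  attrs  (8B, 8-aligned); sizeof = 16, alignof = 8
0..4  b  (4B, 2-aligned)
4..20  e  (16B, 2-aligned)
20..28  m2  (8B, 2-aligned)
28..29  m7  (1B, 1-aligned)
29..30  m16  (1B, 1-aligned)
30..37  m13  (7B, 1-aligned)
37..38  -- padding (1B)
38..42  m19  (4B, 2-aligned)
42..50  m15  (8B, 2-aligned)
50..58  m9  (8B, 2-aligned)
sizeof = 58, alignof = 2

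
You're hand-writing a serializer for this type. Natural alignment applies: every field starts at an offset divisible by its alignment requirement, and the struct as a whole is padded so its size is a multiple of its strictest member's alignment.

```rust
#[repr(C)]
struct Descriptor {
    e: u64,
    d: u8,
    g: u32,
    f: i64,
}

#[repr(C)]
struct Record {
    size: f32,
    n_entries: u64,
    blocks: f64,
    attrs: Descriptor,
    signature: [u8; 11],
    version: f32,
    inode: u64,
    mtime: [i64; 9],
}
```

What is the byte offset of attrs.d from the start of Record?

32

Descriptor: @0: e [8B, align 8] → 8; @8: d [1B, align 1] → 9; +3 pad (align 4); @12: g [4B, align 4] → 16; @16: f [8B, align 8] → 24; size 24, align 8
@0: size [4B, align 4] → 4
+4 pad (align 8)
@8: n_entries [8B, align 8] → 16
@16: blocks [8B, align 8] → 24
@24: attrs [24B, align 8] → 48
within Descriptor: d at 8
24 + 8 = 32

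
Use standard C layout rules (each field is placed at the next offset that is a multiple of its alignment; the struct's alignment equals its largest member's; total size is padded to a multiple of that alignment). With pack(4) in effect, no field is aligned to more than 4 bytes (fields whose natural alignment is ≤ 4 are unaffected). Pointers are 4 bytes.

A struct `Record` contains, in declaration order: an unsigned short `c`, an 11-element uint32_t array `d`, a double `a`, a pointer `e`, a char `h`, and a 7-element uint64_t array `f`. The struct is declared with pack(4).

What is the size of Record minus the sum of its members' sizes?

5

@0: c [2B, align 2] → 2
+2 pad (align 4)
@4: d [44B, align 4] → 48
@48: a [8B, align 4] → 56
@56: e [4B, align 4] → 60
@60: h [1B, align 1] → 61
+3 pad (align 4)
@64: f [56B, align 4] → 120
size 120, align 4
data bytes 115, size 120 → padding 5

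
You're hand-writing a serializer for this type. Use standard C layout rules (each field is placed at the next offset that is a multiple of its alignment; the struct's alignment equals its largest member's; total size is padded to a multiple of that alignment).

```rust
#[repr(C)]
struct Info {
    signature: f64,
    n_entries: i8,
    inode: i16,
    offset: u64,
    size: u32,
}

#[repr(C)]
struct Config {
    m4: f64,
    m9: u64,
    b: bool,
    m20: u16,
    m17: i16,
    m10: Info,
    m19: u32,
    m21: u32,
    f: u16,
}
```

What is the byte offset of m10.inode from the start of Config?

Info: @0: signature [8B, align 8] → 8; @8: n_entries [1B, align 1] → 9; +1 pad (align 2); @10: inode [2B, align 2] → 12; +4 pad (align 8); @16: offset [8B, align 8] → 24; @24: size [4B, align 4] → 28; +4 tail pad (align 8); size 32, align 8
@0: m4 [8B, align 8] → 8
@8: m9 [8B, align 8] → 16
@16: b [1B, align 1] → 17
+1 pad (align 2)
@18: m20 [2B, align 2] → 20
@20: m17 [2B, align 2] → 22
+2 pad (align 8)
@24: m10 [32B, align 8] → 56
within Info: inode at 10
24 + 10 = 34

34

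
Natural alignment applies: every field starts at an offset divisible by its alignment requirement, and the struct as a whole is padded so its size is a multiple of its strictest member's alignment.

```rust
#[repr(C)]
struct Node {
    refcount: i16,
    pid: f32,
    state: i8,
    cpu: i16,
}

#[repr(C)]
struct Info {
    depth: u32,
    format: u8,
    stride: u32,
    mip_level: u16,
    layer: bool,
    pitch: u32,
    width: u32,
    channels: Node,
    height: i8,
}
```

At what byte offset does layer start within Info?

14

Node: refcount at 0 (size 2, align 2) → ends 2; pad 2 to align 4 for pid; pid at 4 (size 4, align 4) → ends 8; state at 8 (size 1, align 1) → ends 9; pad 1 to align 2 for cpu; cpu at 10 (size 2, align 2) → ends 12; total 12 bytes, alignment 4
depth at 0 (size 4, align 4) → ends 4
format at 4 (size 1, align 1) → ends 5
pad 3 to align 4 for stride
stride at 8 (size 4, align 4) → ends 12
mip_level at 12 (size 2, align 2) → ends 14
layer at 14 (size 1, align 1) → ends 15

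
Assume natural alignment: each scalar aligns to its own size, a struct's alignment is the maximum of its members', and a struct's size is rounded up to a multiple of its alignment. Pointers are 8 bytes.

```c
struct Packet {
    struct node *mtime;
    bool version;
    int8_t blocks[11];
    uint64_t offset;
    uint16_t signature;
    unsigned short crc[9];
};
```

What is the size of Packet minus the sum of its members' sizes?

@0: mtime [8B, align 8] → 8
@8: version [1B, align 1] → 9
@9: blocks [11B, align 1] → 20
+4 pad (align 8)
@24: offset [8B, align 8] → 32
@32: signature [2B, align 2] → 34
@34: crc [18B, align 2] → 52
+4 tail pad (align 8)
size 56, align 8
data bytes 48, size 56 → padding 8

8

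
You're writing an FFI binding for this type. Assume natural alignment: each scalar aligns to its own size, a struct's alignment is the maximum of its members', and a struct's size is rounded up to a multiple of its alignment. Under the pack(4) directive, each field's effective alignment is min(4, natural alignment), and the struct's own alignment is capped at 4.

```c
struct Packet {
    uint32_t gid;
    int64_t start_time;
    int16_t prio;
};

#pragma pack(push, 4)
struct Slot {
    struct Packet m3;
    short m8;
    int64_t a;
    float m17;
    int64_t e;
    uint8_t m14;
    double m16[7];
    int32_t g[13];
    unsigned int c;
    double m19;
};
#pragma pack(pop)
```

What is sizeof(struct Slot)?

Packet: 0..4  gid  (4B, 4-aligned); 4..8  -- padding (4B); 8..16  start_time  (8B, 8-aligned); 16..18  prio  (2B, 2-aligned); 18..24  -- tail padding (6B); sizeof = 24, alignof = 8
0..24  m3  (24B, 4-aligned)
24..26  m8  (2B, 2-aligned)
26..28  -- padding (2B)
28..36  a  (8B, 4-aligned)
36..40  m17  (4B, 4-aligned)
40..48  e  (8B, 4-aligned)
48..49  m14  (1B, 1-aligned)
49..52  -- padding (3B)
52..108  m16  (56B, 4-aligned)
108..160  g  (52B, 4-aligned)
160..164  c  (4B, 4-aligned)
164..172  m19  (8B, 4-aligned)
sizeof = 172, alignof = 4

172 bytes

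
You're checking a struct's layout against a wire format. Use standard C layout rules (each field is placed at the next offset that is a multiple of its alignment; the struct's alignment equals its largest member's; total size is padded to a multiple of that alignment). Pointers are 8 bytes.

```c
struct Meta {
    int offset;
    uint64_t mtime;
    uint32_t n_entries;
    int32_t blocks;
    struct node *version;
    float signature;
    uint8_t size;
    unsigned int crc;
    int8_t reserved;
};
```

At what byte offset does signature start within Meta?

offset at 0 (size 4, align 4) → ends 4
pad 4 to align 8 for mtime
mtime at 8 (size 8, align 8) → ends 16
n_entries at 16 (size 4, align 4) → ends 20
blocks at 20 (size 4, align 4) → ends 24
version at 24 (size 8, align 8) → ends 32
signature at 32 (size 4, align 4) → ends 36

32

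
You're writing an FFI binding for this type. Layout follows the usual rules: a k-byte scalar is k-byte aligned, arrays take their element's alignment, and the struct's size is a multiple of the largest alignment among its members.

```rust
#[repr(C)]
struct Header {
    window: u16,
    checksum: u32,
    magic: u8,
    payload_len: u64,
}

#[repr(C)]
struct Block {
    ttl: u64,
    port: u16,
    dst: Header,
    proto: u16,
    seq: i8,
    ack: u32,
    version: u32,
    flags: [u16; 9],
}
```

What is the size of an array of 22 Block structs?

1584

Header: window at 0 (size 2, align 2) → ends 2; pad 2 to align 4 for checksum; checksum at 4 (size 4, align 4) → ends 8; magic at 8 (size 1, align 1) → ends 9; pad 7 to align 8 for payload_len; payload_len at 16 (size 8, align 8) → ends 24; total 24 bytes, alignment 8
ttl at 0 (size 8, align 8) → ends 8
port at 8 (size 2, align 2) → ends 10
pad 6 to align 8 for dst
dst at 16 (size 24, align 8) → ends 40
proto at 40 (size 2, align 2) → ends 42
seq at 42 (size 1, align 1) → ends 43
pad 1 to align 4 for ack
ack at 44 (size 4, align 4) → ends 48
version at 48 (size 4, align 4) → ends 52
flags at 52 (size 18, align 2) → ends 70
tail pad 2 to reach multiple of 8
total 72 bytes, alignment 8
array of 22: 22 × 72 = 1584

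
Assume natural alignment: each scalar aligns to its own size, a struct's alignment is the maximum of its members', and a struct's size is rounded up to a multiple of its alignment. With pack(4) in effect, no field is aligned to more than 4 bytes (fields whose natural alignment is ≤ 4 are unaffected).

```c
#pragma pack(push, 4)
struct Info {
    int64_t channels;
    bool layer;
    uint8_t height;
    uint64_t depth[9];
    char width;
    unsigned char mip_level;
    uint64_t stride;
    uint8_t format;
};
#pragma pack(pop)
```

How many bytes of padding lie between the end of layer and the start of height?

channels at 0 (size 8, align 4) → ends 8
layer at 8 (size 1, align 1) → ends 9
height at 9 (size 1, align 1) → ends 10

0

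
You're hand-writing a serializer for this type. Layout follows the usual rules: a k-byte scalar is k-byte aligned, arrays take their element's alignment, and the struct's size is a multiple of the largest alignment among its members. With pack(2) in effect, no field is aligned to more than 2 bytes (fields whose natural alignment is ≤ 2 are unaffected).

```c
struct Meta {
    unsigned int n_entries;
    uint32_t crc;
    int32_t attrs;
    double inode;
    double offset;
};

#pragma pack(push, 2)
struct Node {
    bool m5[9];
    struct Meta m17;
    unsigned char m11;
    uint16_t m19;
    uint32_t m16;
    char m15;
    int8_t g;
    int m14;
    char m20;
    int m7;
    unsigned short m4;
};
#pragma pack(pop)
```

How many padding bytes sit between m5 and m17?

Meta: n_entries at 0 (size 4, align 4) → ends 4; crc at 4 (size 4, align 4) → ends 8; attrs at 8 (size 4, align 4) → ends 12; pad 4 to align 8 for inode; inode at 16 (size 8, align 8) → ends 24; offset at 24 (size 8, align 8) → ends 32; total 32 bytes, alignment 8
m5 at 0 (size 9, align 1) → ends 9
pad 1 to align 2 for m17
m17 at 10 (size 32, align 2) → ends 42

1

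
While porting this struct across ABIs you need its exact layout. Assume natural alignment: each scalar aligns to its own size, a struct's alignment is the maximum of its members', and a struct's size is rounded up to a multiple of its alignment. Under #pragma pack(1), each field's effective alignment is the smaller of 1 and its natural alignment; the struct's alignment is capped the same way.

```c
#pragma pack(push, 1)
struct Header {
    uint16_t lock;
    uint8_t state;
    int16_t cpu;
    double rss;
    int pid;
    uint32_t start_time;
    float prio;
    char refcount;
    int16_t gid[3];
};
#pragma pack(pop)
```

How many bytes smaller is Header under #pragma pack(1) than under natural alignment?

8

natural layout:
  @0: lock [2B, align 2] → 2
  @2: state [1B, align 1] → 3
  +1 pad (align 2)
  @4: cpu [2B, align 2] → 6
  +2 pad (align 8)
  @8: rss [8B, align 8] → 16
  @16: pid [4B, align 4] → 20
  @20: start_time [4B, align 4] → 24
  @24: prio [4B, align 4] → 28
  @28: refcount [1B, align 1] → 29
  +1 pad (align 2)
  @30: gid [6B, align 2] → 36
  +4 tail pad (align 8)
  size 40, align 8
packed(1) layout:
  @0: lock [2B, align 1] → 2
  @2: state [1B, align 1] → 3
  @3: cpu [2B, align 1] → 5
  @5: rss [8B, align 1] → 13
  @13: pid [4B, align 1] → 17
  @17: start_time [4B, align 1] → 21
  @21: prio [4B, align 1] → 25
  @25: refcount [1B, align 1] → 26
  @26: gid [6B, align 1] → 32
  size 32, align 1
40 − 32 = 8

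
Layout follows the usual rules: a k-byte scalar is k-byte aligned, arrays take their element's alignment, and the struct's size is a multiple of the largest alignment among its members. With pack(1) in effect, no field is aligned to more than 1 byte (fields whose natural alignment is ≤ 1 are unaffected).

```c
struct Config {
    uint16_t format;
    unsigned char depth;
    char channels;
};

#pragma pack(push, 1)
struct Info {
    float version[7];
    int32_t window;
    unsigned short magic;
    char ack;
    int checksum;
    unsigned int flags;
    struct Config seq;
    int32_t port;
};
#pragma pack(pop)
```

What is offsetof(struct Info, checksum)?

Config: 0..2  format  (2B, 2-aligned); 2..3  depth  (1B, 1-aligned); 3..4  channels  (1B, 1-aligned); sizeof = 4, alignof = 2
0..28  version  (28B, 1-aligned)
28..32  window  (4B, 1-aligned)
32..34  magic  (2B, 1-aligned)
34..35  ack  (1B, 1-aligned)
35..39  checksum  (4B, 1-aligned)

35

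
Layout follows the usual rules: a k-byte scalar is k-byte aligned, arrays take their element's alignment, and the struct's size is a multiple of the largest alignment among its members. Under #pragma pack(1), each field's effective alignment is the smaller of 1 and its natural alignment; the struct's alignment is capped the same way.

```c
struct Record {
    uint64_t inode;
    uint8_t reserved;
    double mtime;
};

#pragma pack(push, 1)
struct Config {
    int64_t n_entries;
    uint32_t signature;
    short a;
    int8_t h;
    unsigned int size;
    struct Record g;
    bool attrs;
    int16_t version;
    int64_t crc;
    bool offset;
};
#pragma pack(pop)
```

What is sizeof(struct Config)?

Record: @0: inode [8B, align 8] → 8; @8: reserved [1B, align 1] → 9; +7 pad (align 8); @16: mtime [8B, align 8] → 24; size 24, align 8
@0: n_entries [8B, align 1] → 8
@8: signature [4B, align 1] → 12
@12: a [2B, align 1] → 14
@14: h [1B, align 1] → 15
@15: size [4B, align 1] → 19
@19: g [24B, align 1] → 43
@43: attrs [1B, align 1] → 44
@44: version [2B, align 1] → 46
@46: crc [8B, align 1] → 54
@54: offset [1B, align 1] → 55
size 55, align 1

55 bytes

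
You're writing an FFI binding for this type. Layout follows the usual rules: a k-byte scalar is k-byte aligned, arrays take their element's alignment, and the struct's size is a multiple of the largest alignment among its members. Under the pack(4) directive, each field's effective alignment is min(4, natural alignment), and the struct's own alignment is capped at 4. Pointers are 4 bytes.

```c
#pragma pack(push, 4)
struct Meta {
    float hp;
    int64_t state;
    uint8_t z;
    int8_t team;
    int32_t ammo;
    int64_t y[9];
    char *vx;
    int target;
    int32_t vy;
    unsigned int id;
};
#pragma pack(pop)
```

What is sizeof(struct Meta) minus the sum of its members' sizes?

hp at 0 (size 4, align 4) → ends 4
state at 4 (size 8, align 4) → ends 12
z at 12 (size 1, align 1) → ends 13
team at 13 (size 1, align 1) → ends 14
pad 2 to align 4 for ammo
ammo at 16 (size 4, align 4) → ends 20
y at 20 (size 72, align 4) → ends 92
vx at 92 (size 4, align 4) → ends 96
target at 96 (size 4, align 4) → ends 100
vy at 100 (size 4, align 4) → ends 104
id at 104 (size 4, align 4) → ends 108
total 108 bytes, alignment 4
data bytes 106, size 108 → padding 2

2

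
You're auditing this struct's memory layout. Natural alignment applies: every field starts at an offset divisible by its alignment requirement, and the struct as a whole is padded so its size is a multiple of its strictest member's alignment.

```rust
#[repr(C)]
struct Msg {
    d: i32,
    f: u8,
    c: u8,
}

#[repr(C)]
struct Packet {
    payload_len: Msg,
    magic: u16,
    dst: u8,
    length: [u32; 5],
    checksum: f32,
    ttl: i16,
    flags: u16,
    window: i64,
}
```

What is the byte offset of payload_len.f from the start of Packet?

4

Msg: 0..4  d  (4B, 4-aligned); 4..5  f  (1B, 1-aligned); 5..6  c  (1B, 1-aligned); 6..8  -- tail padding (2B); sizeof = 8, alignof = 4
0..8  payload_len  (8B, 4-aligned)
within Msg: f at 4
0 + 4 = 4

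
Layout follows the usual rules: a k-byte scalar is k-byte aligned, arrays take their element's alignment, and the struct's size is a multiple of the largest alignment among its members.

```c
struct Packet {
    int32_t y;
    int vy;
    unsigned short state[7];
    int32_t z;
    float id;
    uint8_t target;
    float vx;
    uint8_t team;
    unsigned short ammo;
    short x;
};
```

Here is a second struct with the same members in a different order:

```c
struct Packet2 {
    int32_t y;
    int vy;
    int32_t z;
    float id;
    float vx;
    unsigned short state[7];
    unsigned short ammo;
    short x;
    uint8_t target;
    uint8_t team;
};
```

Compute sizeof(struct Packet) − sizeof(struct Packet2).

0..4  y  (4B, 4-aligned)
4..8  vy  (4B, 4-aligned)
8..22  state  (14B, 2-aligned)
22..24  -- padding (2B)
24..28  z  (4B, 4-aligned)
28..32  id  (4B, 4-aligned)
32..33  target  (1B, 1-aligned)
33..36  -- padding (3B)
36..40  vx  (4B, 4-aligned)
40..41  team  (1B, 1-aligned)
41..42  -- padding (1B)
42..44  ammo  (2B, 2-aligned)
44..46  x  (2B, 2-aligned)
46..48  -- tail padding (2B)
sizeof = 48, alignof = 4
— Packet2 —
0..4  y  (4B, 4-aligned)
4..8  vy  (4B, 4-aligned)
8..12  z  (4B, 4-aligned)
12..16  id  (4B, 4-aligned)
16..20  vx  (4B, 4-aligned)
20..34  state  (14B, 2-aligned)
34..36  ammo  (2B, 2-aligned)
36..38  x  (2B, 2-aligned)
38..39  target  (1B, 1-aligned)
39..40  team  (1B, 1-aligned)
sizeof = 40, alignof = 4
48 − 40 = 8

8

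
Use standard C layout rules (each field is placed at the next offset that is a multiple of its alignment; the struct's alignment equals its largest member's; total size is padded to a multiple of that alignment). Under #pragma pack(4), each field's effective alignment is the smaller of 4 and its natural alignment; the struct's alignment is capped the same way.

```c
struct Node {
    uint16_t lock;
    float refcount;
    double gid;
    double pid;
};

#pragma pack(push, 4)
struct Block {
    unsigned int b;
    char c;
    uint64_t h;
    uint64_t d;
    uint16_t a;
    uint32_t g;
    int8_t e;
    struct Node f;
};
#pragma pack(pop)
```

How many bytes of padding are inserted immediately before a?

Node: @0: lock [2B, align 2] → 2; +2 pad (align 4); @4: refcount [4B, align 4] → 8; @8: gid [8B, align 8] → 16; @16: pid [8B, align 8] → 24; size 24, align 8
@0: b [4B, align 4] → 4
@4: c [1B, align 1] → 5
+3 pad (align 4)
@8: h [8B, align 4] → 16
@16: d [8B, align 4] → 24
@24: a [2B, align 2] → 26

0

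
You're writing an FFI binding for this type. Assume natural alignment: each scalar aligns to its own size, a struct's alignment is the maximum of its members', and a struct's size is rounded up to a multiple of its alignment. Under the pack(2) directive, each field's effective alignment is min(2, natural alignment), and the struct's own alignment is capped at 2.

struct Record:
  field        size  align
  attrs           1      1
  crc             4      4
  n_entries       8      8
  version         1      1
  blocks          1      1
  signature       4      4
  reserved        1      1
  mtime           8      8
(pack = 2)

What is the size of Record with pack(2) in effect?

attrs at 0 (size 1, align 1) → ends 1
pad 1 to align 2 for crc
crc at 2 (size 4, align 2) → ends 6
n_entries at 6 (size 8, align 2) → ends 14
version at 14 (size 1, align 1) → ends 15
blocks at 15 (size 1, align 1) → ends 16
signature at 16 (size 4, align 2) → ends 20
reserved at 20 (size 1, align 1) → ends 21
pad 1 to align 2 for mtime
mtime at 22 (size 8, align 2) → ends 30
total 30 bytes, alignment 2

30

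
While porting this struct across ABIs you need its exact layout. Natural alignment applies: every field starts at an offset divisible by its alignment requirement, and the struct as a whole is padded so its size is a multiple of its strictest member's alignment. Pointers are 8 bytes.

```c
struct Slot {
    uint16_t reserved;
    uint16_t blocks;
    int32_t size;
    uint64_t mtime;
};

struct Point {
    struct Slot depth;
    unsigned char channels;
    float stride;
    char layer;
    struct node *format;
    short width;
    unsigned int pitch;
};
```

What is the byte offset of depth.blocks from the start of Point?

2

Slot: reserved at 0 (size 2, align 2) → ends 2; blocks at 2 (size 2, align 2) → ends 4; size at 4 (size 4, align 4) → ends 8; mtime at 8 (size 8, align 8) → ends 16; total 16 bytes, alignment 8
depth at 0 (size 16, align 8) → ends 16
within Slot: blocks at 2
0 + 2 = 2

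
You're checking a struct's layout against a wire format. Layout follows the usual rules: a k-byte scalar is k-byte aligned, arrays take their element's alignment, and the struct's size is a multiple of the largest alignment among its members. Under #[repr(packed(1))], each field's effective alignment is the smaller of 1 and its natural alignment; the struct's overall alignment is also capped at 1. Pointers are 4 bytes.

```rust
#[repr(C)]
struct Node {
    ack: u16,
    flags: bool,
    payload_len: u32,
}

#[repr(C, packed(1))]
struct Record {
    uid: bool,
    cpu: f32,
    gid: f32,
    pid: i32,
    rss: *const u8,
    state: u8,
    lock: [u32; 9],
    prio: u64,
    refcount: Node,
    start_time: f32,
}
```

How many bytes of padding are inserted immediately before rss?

0

Node: 0..2  ack  (2B, 2-aligned); 2..3  flags  (1B, 1-aligned); 3..4  -- padding (1B); 4..8  payload_len  (4B, 4-aligned); sizeof = 8, alignof = 4
0..1  uid  (1B, 1-aligned)
1..5  cpu  (4B, 1-aligned)
5..9  gid  (4B, 1-aligned)
9..13  pid  (4B, 1-aligned)
13..17  rss  (4B, 1-aligned)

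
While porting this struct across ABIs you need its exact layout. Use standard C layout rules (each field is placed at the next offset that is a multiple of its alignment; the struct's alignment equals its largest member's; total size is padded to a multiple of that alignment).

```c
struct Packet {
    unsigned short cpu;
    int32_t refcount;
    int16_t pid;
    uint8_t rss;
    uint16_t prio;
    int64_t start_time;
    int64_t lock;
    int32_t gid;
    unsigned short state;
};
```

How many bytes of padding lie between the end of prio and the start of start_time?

2

0..2  cpu  (2B, 2-aligned)
2..4  -- padding (2B)
4..8  refcount  (4B, 4-aligned)
8..10  pid  (2B, 2-aligned)
10..11  rss  (1B, 1-aligned)
11..12  -- padding (1B)
12..14  prio  (2B, 2-aligned)
14..16  -- padding (2B)
16..24  start_time  (8B, 8-aligned)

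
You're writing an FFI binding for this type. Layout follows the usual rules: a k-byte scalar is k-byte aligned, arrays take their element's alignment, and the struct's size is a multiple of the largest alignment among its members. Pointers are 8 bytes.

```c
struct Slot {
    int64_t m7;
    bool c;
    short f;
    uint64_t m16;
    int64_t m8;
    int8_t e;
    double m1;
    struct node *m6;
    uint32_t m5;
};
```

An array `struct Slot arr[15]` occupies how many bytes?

960

m7 at 0 (size 8, align 8) → ends 8
c at 8 (size 1, align 1) → ends 9
pad 1 to align 2 for f
f at 10 (size 2, align 2) → ends 12
pad 4 to align 8 for m16
m16 at 16 (size 8, align 8) → ends 24
m8 at 24 (size 8, align 8) → ends 32
e at 32 (size 1, align 1) → ends 33
pad 7 to align 8 for m1
m1 at 40 (size 8, align 8) → ends 48
m6 at 48 (size 8, align 8) → ends 56
m5 at 56 (size 4, align 4) → ends 60
tail pad 4 to reach multiple of 8
total 64 bytes, alignment 8
array of 15: 15 × 64 = 960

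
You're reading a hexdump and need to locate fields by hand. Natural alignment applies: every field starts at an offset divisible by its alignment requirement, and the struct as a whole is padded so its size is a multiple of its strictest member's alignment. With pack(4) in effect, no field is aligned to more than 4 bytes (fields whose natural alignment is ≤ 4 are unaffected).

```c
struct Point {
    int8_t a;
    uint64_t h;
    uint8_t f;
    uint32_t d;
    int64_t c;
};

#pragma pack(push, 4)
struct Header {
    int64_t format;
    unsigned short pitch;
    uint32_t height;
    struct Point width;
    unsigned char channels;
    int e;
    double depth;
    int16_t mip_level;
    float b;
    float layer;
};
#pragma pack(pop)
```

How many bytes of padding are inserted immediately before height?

2

Point: @0: a [1B, align 1] → 1; +7 pad (align 8); @8: h [8B, align 8] → 16; @16: f [1B, align 1] → 17; +3 pad (align 4); @20: d [4B, align 4] → 24; @24: c [8B, align 8] → 32; size 32, align 8
@0: format [8B, align 4] → 8
@8: pitch [2B, align 2] → 10
+2 pad (align 4)
@12: height [4B, align 4] → 16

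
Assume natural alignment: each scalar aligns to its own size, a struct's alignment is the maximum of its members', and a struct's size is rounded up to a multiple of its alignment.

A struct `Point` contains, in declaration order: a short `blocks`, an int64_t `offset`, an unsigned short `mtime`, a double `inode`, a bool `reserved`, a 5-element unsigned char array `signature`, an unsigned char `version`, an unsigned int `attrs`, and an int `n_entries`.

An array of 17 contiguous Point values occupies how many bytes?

@0: blocks [2B, align 2] → 2
+6 pad (align 8)
@8: offset [8B, align 8] → 16
@16: mtime [2B, align 2] → 18
+6 pad (align 8)
@24: inode [8B, align 8] → 32
@32: reserved [1B, align 1] → 33
@33: signature [5B, align 1] → 38
@38: version [1B, align 1] → 39
+1 pad (align 4)
@40: attrs [4B, align 4] → 44
@44: n_entries [4B, align 4] → 48
size 48, align 8
array of 17: 17 × 48 = 816

816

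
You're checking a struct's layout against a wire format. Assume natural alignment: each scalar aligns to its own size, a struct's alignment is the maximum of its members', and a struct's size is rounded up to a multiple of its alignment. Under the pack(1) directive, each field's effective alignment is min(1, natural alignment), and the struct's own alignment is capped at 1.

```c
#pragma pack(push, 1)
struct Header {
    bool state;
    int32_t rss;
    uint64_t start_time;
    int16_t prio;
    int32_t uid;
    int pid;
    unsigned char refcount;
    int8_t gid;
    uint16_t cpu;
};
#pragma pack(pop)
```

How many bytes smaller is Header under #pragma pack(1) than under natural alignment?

5

natural layout:
  state at 0 (size 1, align 1) → ends 1
  pad 3 to align 4 for rss
  rss at 4 (size 4, align 4) → ends 8
  start_time at 8 (size 8, align 8) → ends 16
  prio at 16 (size 2, align 2) → ends 18
  pad 2 to align 4 for uid
  uid at 20 (size 4, align 4) → ends 24
  pid at 24 (size 4, align 4) → ends 28
  refcount at 28 (size 1, align 1) → ends 29
  gid at 29 (size 1, align 1) → ends 30
  cpu at 30 (size 2, align 2) → ends 32
  total 32 bytes, alignment 8
packed(1) layout:
  state at 0 (size 1, align 1) → ends 1
  rss at 1 (size 4, align 1) → ends 5
  start_time at 5 (size 8, align 1) → ends 13
  prio at 13 (size 2, align 1) → ends 15
  uid at 15 (size 4, align 1) → ends 19
  pid at 19 (size 4, align 1) → ends 23
  refcount at 23 (size 1, align 1) → ends 24
  gid at 24 (size 1, align 1) → ends 25
  cpu at 25 (size 2, align 1) → ends 27
  total 27 bytes, alignment 1
32 − 27 = 5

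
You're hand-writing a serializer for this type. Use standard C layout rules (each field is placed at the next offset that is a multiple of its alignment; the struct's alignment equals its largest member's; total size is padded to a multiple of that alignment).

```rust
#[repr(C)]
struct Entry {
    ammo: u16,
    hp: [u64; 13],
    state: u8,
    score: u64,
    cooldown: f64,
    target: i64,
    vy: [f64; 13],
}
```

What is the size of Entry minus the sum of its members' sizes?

@0: ammo [2B, align 2] → 2
+6 pad (align 8)
@8: hp [104B, align 8] → 112
@112: state [1B, align 1] → 113
+7 pad (align 8)
@120: score [8B, align 8] → 128
@128: cooldown [8B, align 8] → 136
@136: target [8B, align 8] → 144
@144: vy [104B, align 8] → 248
size 248, align 8
data bytes 235, size 248 → padding 13

13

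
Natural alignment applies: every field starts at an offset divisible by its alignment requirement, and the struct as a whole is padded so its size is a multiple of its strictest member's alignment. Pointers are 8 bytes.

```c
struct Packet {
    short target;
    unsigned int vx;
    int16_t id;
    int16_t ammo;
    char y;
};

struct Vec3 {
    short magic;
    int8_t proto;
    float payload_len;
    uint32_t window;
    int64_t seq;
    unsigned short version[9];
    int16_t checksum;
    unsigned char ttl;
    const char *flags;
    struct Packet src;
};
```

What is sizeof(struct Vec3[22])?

1584

Packet: 0..2  target  (2B, 2-aligned); 2..4  -- padding (2B); 4..8  vx  (4B, 4-aligned); 8..10  id  (2B, 2-aligned); 10..12  ammo  (2B, 2-aligned); 12..13  y  (1B, 1-aligned); 13..16  -- tail padding (3B); sizeof = 16, alignof = 4
0..2  magic  (2B, 2-aligned)
2..3  proto  (1B, 1-aligned)
3..4  -- padding (1B)
4..8  payload_len  (4B, 4-aligned)
8..12  window  (4B, 4-aligned)
12..16  -- padding (4B)
16..24  seq  (8B, 8-aligned)
24..42  version  (18B, 2-aligned)
42..44  checksum  (2B, 2-aligned)
44..45  ttl  (1B, 1-aligned)
45..48  -- padding (3B)
48..56  flags  (8B, 8-aligned)
56..72  src  (16B, 4-aligned)
sizeof = 72, alignof = 8
array of 22: 22 × 72 = 1584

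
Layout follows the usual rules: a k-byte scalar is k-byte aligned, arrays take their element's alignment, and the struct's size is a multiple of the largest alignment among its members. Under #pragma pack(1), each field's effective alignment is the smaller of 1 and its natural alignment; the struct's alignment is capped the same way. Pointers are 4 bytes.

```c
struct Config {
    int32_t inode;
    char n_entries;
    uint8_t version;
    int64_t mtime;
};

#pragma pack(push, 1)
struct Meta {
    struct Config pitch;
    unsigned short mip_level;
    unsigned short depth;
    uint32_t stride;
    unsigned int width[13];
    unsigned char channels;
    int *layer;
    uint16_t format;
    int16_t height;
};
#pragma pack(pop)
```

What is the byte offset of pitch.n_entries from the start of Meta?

Config: 0..4  inode  (4B, 4-aligned); 4..5  n_entries  (1B, 1-aligned); 5..6  version  (1B, 1-aligned); 6..8  -- padding (2B); 8..16  mtime  (8B, 8-aligned); sizeof = 16, alignof = 8
0..16  pitch  (16B, 1-aligned)
within Config: n_entries at 4
0 + 4 = 4

4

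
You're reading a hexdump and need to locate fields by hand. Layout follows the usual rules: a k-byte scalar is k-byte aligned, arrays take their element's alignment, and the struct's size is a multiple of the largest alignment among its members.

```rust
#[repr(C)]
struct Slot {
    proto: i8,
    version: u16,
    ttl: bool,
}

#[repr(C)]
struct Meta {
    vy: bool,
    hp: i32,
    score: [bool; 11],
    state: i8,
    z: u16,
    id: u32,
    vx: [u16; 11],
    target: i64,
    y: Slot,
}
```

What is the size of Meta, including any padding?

72

Slot: 0..1  proto  (1B, 1-aligned); 1..2  -- padding (1B); 2..4  version  (2B, 2-aligned); 4..5  ttl  (1B, 1-aligned); 5..6  -- tail padding (1B); sizeof = 6, alignof = 2
0..1  vy  (1B, 1-aligned)
1..4  -- padding (3B)
4..8  hp  (4B, 4-aligned)
8..19  score  (11B, 1-aligned)
19..20  state  (1B, 1-aligned)
20..22  z  (2B, 2-aligned)
22..24  -- padding (2B)
24..28  id  (4B, 4-aligned)
28..50  vx  (22B, 2-aligned)
50..56  -- padding (6B)
56..64  target  (8B, 8-aligned)
64..70  y  (6B, 2-aligned)
70..72  -- tail padding (2B)
sizeof = 72, alignof = 8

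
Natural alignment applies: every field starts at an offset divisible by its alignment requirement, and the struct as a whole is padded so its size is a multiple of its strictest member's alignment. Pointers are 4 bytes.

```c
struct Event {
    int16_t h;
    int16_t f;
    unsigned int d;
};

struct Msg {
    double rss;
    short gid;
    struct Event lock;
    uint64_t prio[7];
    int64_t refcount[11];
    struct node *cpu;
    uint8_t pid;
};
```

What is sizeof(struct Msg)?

176 bytes

Event: @0: h [2B, align 2] → 2; @2: f [2B, align 2] → 4; @4: d [4B, align 4] → 8; size 8, align 4
@0: rss [8B, align 8] → 8
@8: gid [2B, align 2] → 10
+2 pad (align 4)
@12: lock [8B, align 4] → 20
+4 pad (align 8)
@24: prio [56B, align 8] → 80
@80: refcount [88B, align 8] → 168
@168: cpu [4B, align 4] → 172
@172: pid [1B, align 1] → 173
+3 tail pad (align 8)
size 176, align 8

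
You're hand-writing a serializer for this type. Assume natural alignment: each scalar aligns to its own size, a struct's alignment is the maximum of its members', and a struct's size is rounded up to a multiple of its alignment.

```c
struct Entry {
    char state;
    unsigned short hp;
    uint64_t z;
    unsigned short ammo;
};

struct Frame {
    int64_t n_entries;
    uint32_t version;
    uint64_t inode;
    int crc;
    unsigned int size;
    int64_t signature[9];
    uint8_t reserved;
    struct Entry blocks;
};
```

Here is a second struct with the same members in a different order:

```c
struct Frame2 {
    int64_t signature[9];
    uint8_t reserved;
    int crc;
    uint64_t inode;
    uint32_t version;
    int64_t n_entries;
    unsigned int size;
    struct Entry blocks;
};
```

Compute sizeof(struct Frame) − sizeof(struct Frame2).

0

Entry: 0..1  state  (1B, 1-aligned); 1..2  -- padding (1B); 2..4  hp  (2B, 2-aligned); 4..8  -- padding (4B); 8..16  z  (8B, 8-aligned); 16..18  ammo  (2B, 2-aligned); 18..24  -- tail padding (6B); sizeof = 24, alignof = 8
0..8  n_entries  (8B, 8-aligned)
8..12  version  (4B, 4-aligned)
12..16  -- padding (4B)
16..24  inode  (8B, 8-aligned)
24..28  crc  (4B, 4-aligned)
28..32  size  (4B, 4-aligned)
32..104  signature  (72B, 8-aligned)
104..105  reserved  (1B, 1-aligned)
105..112  -- padding (7B)
112..136  blocks  (24B, 8-aligned)
sizeof = 136, alignof = 8
— Frame2 —
0..72  signature  (72B, 8-aligned)
72..73  reserved  (1B, 1-aligned)
73..76  -- padding (3B)
76..80  crc  (4B, 4-aligned)
80..88  inode  (8B, 8-aligned)
88..92  version  (4B, 4-aligned)
92..96  -- padding (4B)
96..104  n_entries  (8B, 8-aligned)
104..108  size  (4B, 4-aligned)
108..112  -- padding (4B)
112..136  blocks  (24B, 8-aligned)
sizeof = 136, alignof = 8
136 − 136 = 0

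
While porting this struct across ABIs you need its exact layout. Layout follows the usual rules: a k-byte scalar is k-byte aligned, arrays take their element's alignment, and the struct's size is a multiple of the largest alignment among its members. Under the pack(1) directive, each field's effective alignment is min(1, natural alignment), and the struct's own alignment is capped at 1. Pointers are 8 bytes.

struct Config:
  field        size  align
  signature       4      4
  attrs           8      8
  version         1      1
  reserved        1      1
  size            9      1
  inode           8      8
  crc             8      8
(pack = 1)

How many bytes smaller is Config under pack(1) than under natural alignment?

9

natural layout:
  0..4  signature  (4B, 4-aligned)
  4..8  -- padding (4B)
  8..16  attrs  (8B, 8-aligned)
  16..17  version  (1B, 1-aligned)
  17..18  reserved  (1B, 1-aligned)
  18..27  size  (9B, 1-aligned)
  27..32  -- padding (5B)
  32..40  inode  (8B, 8-aligned)
  40..48  crc  (8B, 8-aligned)
  sizeof = 48, alignof = 8
packed(1) layout:
  0..4  signature  (4B, 1-aligned)
  4..12  attrs  (8B, 1-aligned)
  12..13  version  (1B, 1-aligned)
  13..14  reserved  (1B, 1-aligned)
  14..23  size  (9B, 1-aligned)
  23..31  inode  (8B, 1-aligned)
  31..39  crc  (8B, 1-aligned)
  sizeof = 39, alignof = 1
48 − 39 = 9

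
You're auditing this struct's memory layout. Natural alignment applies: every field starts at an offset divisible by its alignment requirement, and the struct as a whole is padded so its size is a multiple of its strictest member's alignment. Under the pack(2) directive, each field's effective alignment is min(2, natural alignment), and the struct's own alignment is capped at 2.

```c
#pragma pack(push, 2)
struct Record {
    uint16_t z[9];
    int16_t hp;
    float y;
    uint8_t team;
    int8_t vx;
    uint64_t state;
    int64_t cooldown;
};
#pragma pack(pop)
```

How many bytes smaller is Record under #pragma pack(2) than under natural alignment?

6

natural layout:
  z at 0 (size 18, align 2) → ends 18
  hp at 18 (size 2, align 2) → ends 20
  y at 20 (size 4, align 4) → ends 24
  team at 24 (size 1, align 1) → ends 25
  vx at 25 (size 1, align 1) → ends 26
  pad 6 to align 8 for state
  state at 32 (size 8, align 8) → ends 40
  cooldown at 40 (size 8, align 8) → ends 48
  total 48 bytes, alignment 8
packed(2) layout:
  z at 0 (size 18, align 2) → ends 18
  hp at 18 (size 2, align 2) → ends 20
  y at 20 (size 4, align 2) → ends 24
  team at 24 (size 1, align 1) → ends 25
  vx at 25 (size 1, align 1) → ends 26
  state at 26 (size 8, align 2) → ends 34
  cooldown at 34 (size 8, align 2) → ends 42
  total 42 bytes, alignment 2
48 − 42 = 6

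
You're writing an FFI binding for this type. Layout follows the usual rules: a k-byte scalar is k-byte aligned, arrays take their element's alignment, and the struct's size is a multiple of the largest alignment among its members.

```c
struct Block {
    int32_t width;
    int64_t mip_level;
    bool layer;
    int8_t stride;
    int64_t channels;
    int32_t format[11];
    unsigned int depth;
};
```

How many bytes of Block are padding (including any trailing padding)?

@0: width [4B, align 4] → 4
+4 pad (align 8)
@8: mip_level [8B, align 8] → 16
@16: layer [1B, align 1] → 17
@17: stride [1B, align 1] → 18
+6 pad (align 8)
@24: channels [8B, align 8] → 32
@32: format [44B, align 4] → 76
@76: depth [4B, align 4] → 80
size 80, align 8
data bytes 70, size 80 → padding 10

10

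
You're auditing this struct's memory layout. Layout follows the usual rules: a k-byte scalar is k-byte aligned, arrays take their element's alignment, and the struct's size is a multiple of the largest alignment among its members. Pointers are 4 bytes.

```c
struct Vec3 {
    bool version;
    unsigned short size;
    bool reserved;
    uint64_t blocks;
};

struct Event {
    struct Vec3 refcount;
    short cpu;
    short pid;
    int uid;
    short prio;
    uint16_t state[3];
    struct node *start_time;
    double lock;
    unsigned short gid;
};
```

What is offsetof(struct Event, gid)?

Vec3: 0..1  version  (1B, 1-aligned); 1..2  -- padding (1B); 2..4  size  (2B, 2-aligned); 4..5  reserved  (1B, 1-aligned); 5..8  -- padding (3B); 8..16  blocks  (8B, 8-aligned); sizeof = 16, alignof = 8
0..16  refcount  (16B, 8-aligned)
16..18  cpu  (2B, 2-aligned)
18..20  pid  (2B, 2-aligned)
20..24  uid  (4B, 4-aligned)
24..26  prio  (2B, 2-aligned)
26..32  state  (6B, 2-aligned)
32..36  start_time  (4B, 4-aligned)
36..40  -- padding (4B)
40..48  lock  (8B, 8-aligned)
48..50  gid  (2B, 2-aligned)

48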